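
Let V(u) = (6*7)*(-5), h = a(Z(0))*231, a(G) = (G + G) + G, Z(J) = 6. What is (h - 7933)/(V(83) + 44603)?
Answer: -3775/44393 ≈ -0.085036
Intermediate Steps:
a(G) = 3*G (a(G) = 2*G + G = 3*G)
h = 4158 (h = (3*6)*231 = 18*231 = 4158)
V(u) = -210 (V(u) = 42*(-5) = -210)
(h - 7933)/(V(83) + 44603) = (4158 - 7933)/(-210 + 44603) = -3775/44393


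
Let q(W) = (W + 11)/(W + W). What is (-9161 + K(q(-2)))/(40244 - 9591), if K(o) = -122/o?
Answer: -81961/275877 ≈ -0.29709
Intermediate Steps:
q(W) = (11 + W)/(2*W) (q(W) = (11 + W)/((2*W)) = (11 + W)*(1/(2*W)) = (11 + W)/(2*W))
(-9161 + K(q(-2)))/(40244 - 9591) = (-9161 - 122*(-4/(11 - 2)))/(40244 - 9591) = (-9161 - 122/((1/2)*(-1/2)*9))/30653 = (-9161 - 122/(-9/4))*(1/30653) = (-9161 - 122*(-4/9))*(1/30653) = (-9161 + 488/9)*(1/30653) = -81961/9*1/30653 = -81961/275877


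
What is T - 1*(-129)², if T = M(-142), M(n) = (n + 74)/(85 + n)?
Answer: -948469/57 ≈ -16640.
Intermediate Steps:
M(n) = (74 + n)/(85 + n)
T = 68/57 (T = (74 - 142)/(85 - 142) = -68/(-57) = -1/57*(-68) = 68/57 ≈ 1.1930)
T - 1*(-129)² = 68/57 - 1*(-129)² = 68/57 - 1*16641 = 68/57 - 16641 = -948469/57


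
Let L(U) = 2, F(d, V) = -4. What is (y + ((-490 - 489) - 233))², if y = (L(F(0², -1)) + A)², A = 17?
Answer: 724201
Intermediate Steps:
y = 361 (y = (2 + 17)² = 19² = 361)
(y + ((-490 - 489) - 233))² = (361 + ((-490 - 489) - 233))² = (361 + (-979 - 233))² = (361 - 1212)² = (-851)² = 724201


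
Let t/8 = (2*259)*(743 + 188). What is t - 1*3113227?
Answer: 744837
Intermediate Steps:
t = 3858064 (t = 8*((2*259)*(743 + 188)) = 8*(518*931) = 8*482258 = 3858064)
t - 1*3113227 = 3858064 - 1*3113227 = 3858064 - 3113227 = 744837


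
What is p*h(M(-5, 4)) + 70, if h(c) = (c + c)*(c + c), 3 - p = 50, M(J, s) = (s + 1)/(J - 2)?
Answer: -1270/49 ≈ -25.918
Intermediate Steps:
M(J, s) = (1 + s)/(-2 + J)
p = -47 (p = 3 - 1*50 = 3 - 50 = -47)
h(c) = 4*c² (h(c) = (2*c)*(2*c) = 4*c²)
p*h(M(-5, 4)) + 70 = -188*((1 + 4)/(-2 - 5))² + 70 = -188*(5/(-7))² + 70 = -188*(-⅐*5)² + 70 = -188*(-5/7)² + 70 = -188*25/49 + 70 = -47*100/49 + 70 = -4700/49 + 70 = -1270/49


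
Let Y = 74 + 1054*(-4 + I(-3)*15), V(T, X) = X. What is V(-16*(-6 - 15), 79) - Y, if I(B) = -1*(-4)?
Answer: -59019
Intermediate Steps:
I(B) = 4
Y = 59098 (Y = 74 + 1054*(-4 + 4*15) = 74 + 1054*(-4 + 60) = 74 + 1054*56 = 74 + 59024 = 59098)
V(-16*(-6 - 15), 79) - Y = 79 - 1*59098 = 79 - 59098 = -59019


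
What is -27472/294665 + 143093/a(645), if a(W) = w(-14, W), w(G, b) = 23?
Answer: 42163866989/6777295 ≈ 6221.3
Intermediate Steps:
a(W) = 23
-27472/294665 + 143093/a(645) = -27472/294665 + 143093/23 = 42163866989/6777295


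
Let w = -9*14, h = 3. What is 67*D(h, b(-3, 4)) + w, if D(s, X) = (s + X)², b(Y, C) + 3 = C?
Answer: 946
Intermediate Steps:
b(Y, C) = -3 + C
D(s, X) = (X + s)²
w = -126
67*D(h, b(-3, 4)) + w = 67*((-3 + 4) + 3)² - 126 = 67*(1 + 3)² - 126 = 67*4² - 126 = 67*16 - 126 = 1072 - 126 = 946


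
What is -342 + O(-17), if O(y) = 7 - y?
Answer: -318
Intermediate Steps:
-342 + O(-17) = -342 + (7 - 1*(-17)) = -342 + (7 + 17) = -342 + 24 = -318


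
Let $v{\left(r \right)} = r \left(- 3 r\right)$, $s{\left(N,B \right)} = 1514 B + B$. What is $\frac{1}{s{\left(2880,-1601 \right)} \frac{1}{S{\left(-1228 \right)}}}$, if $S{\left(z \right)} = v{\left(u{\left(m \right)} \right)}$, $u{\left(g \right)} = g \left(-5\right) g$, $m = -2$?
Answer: $\frac{80}{161701} \approx 0.00049474$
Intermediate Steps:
$u{\left(g \right)} = - 5 g^{2}$ ($u{\left(g \right)} = - 5 g g = - 5 g^{2}$)
$s{\left(N,B \right)} = 1515 B$
$v{\left(r \right)} = - 3 r^{2}$
$S{\left(z \right)} = -1200$ ($S{\left(z \right)} = - 3 \left(- 5 \left(-2\right)^{2}\right)^{2} = - 3 \left(\left(-5\right) 4\right)^{2} = - 3 \left(-20\right)^{2} = \left(-3\right) 400 = -1200$)
$\frac{1}{s{\left(2880,-1601 \right)} \frac{1}{S{\left(-1228 \right)}}} = \frac{1}{1515 \left(-1601\right) \frac{1}{-1200}} = \frac{1}{\left(-2425515\right) \left(- \frac{1}{1200}\right)} = \frac{1}{\frac{161701}{80}} = \frac{80}{161701}$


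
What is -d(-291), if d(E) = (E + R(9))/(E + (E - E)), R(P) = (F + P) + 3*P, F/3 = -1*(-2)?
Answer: -83/97 ≈ -0.85567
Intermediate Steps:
F = 6 (F = 3*(-1*(-2)) = 3*2 = 6)
R(P) = 6 + 4*P (R(P) = (6 + P) + 3*P = 6 + 4*P)
d(E) = (42 + E)/E (d(E) = (E + (6 + 4*9))/(E + (E - E)) = (E + (6 + 36))/(E + 0) = (E + 42)/E = (42 + E)/E)
-d(-291) = -(42 - 291)/(-291) = -(-1)*(-249)/291 = -1*83/97 = -83/97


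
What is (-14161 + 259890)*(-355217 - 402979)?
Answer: -186310744884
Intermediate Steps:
(-14161 + 259890)*(-355217 - 402979) = 245729*(-758196) = -186310744884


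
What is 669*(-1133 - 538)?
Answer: -1117899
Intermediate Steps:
669*(-1133 - 538) = 669*(-1671) = -1117899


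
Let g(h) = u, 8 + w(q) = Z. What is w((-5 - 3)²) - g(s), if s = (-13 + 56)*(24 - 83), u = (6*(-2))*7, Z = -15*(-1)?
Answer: 91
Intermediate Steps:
Z = 15
w(q) = 7 (w(q) = -8 + 15 = 7)
u = -84 (u = -12*7 = -84)
s = -2537 (s = 43*(-59) = -2537)
g(h) = -84
w((-5 - 3)²) - g(s) = 7 - 1*(-84) = 7 + 84 = 91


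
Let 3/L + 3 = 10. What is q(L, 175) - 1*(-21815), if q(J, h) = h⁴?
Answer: 937912440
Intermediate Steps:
L = 3/7 (L = 3/(-3 + 10) = 3/7 ≈ 0.42857)
q(L, 175) - 1*(-21815) = 175⁴ - 1*(-21815) = 937890625 + 21815 = 937912440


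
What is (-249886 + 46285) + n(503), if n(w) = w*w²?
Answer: 127059926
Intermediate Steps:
n(w) = w³
(-249886 + 46285) + n(503) = (-249886 + 46285) + 503³ = -203601 + 127263527 = 127059926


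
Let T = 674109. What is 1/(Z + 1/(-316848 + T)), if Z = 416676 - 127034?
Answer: 357261/103477790563 ≈ 3.4525e-6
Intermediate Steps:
Z = 289642
1/(Z + 1/(-316848 + T)) = 1/(289642 + 1/(-316848 + 674109)) = 1/(289642 + 1/357261) = 1/(103477790563/357261) = 357261/103477790563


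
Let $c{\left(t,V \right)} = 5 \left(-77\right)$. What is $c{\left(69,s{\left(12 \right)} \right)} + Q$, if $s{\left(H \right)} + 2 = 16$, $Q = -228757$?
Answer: $-229142$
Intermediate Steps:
$s{\left(H \right)} = 14$ ($s{\left(H \right)} = -2 + 16 = 14$)
$c{\left(t,V \right)} = -385$
$c{\left(69,s{\left(12 \right)} \right)} + Q = -385 - 228757 = -229142$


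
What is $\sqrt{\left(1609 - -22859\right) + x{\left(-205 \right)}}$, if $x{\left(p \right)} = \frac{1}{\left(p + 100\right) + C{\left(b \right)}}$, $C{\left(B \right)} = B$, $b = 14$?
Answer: $\frac{\sqrt{202619417}}{91} \approx 156.42$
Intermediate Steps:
$x{\left(p \right)} = \frac{1}{114 + p}$ ($x{\left(p \right)} = \frac{1}{\left(p + 100\right) + 14} = \frac{1}{\left(100 + p\right) + 14} = \frac{1}{114 + p}$)
$\sqrt{\left(1609 - -22859\right) + x{\left(-205 \right)}} = \sqrt{\left(1609 - -22859\right) + \frac{1}{114 - 205}} = \sqrt{\left(1609 + 22859\right) + \frac{1}{-91}} = \sqrt{24468 - \frac{1}{91}} = \sqrt{\frac{2226587}{91}} = \frac{\sqrt{202619417}}{91}$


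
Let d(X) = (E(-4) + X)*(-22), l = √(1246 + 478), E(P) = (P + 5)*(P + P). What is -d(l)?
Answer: -176 + 44*√431 ≈ 737.46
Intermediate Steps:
E(P) = 2*P*(5 + P) (E(P) = (5 + P)*(2*P) = 2*P*(5 + P))
l = 2*√431 (l = √1724 = 2*√431 ≈ 41.521)
d(X) = 176 - 22*X (d(X) = (2*(-4)*(5 - 4) + X)*(-22) = (2*(-4)*1 + X)*(-22) = (-8 + X)*(-22) = 176 - 22*X)
-d(l) = -(176 - 44*√431) = -176 + 44*√431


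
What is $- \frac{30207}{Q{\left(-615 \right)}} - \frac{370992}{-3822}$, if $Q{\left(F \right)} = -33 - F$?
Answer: $\frac{5581455}{123578} \approx 45.165$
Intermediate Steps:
$- \frac{30207}{Q{\left(-615 \right)}} - \frac{370992}{-3822} = - \frac{30207}{-33 - -615} - \frac{370992}{-3822} = - \frac{30207}{-33 + 615} - - \frac{61832}{637} = - \frac{30207}{582} + \frac{61832}{637} = \left(-30207\right) \frac{1}{582} + \frac{61832}{637} = - \frac{10069}{194} + \frac{61832}{637} = \frac{5581455}{123578}$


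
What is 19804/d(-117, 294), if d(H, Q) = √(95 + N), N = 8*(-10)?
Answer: 19804*√15/15 ≈ 5113.4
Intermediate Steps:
N = -80
d(H, Q) = √15 (d(H, Q) = √(95 - 80) = √15)
19804/d(-117, 294) = 19804/(√15) = 19804*(√15/15) = 19804*√15/15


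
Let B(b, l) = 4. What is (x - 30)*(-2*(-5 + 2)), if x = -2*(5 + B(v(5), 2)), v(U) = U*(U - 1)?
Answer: -288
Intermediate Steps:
v(U) = U*(-1 + U)
x = -18 (x = -2*(5 + 4) = -2*9 = -18)
(x - 30)*(-2*(-5 + 2)) = (-18 - 30)*(-2*(-5 + 2)) = -(-96)*(-3) = -48*6 = -288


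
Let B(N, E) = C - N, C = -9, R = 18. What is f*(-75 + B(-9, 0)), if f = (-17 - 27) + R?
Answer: 1950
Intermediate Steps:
f = -26 (f = (-17 - 27) + 18 = -44 + 18 = -26)
B(N, E) = -9 - N
f*(-75 + B(-9, 0)) = -26*(-75 + (-9 - 1*(-9))) = -26*(-75 + (-9 + 9)) = -26*(-75 + 0) = -26*(-75) = 1950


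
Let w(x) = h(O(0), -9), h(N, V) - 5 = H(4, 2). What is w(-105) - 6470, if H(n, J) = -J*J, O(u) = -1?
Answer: -6469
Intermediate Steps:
H(n, J) = -J²
h(N, V) = 1 (h(N, V) = 5 - 1*2² = 5 - 1*4 = 5 - 4 = 1)
w(x) = 1
w(-105) - 6470 = 1 - 6470 = -6469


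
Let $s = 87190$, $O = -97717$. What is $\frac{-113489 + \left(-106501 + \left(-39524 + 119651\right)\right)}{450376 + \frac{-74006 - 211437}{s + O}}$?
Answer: $- \frac{1472337801}{4741393595} \approx -0.31053$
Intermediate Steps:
$\frac{-113489 + \left(-106501 + \left(-39524 + 119651\right)\right)}{450376 + \frac{-74006 - 211437}{s + O}} = \frac{-113489 + \left(-106501 + \left(-39524 + 119651\right)\right)}{450376 + \frac{-74006 - 211437}{87190 - 97717}} = \frac{-113489 + \left(-106501 + 80127\right)}{450376 - \frac{285443}{-10527}} = \frac{-113489 - 26374}{450376 - - \frac{285443}{10527}} = - \frac{139863}{450376 + \frac{285443}{10527}} = - \frac{139863}{\frac{4741393595}{10527}} = \left(-139863\right) \frac{10527}{4741393595} = - \frac{1472337801}{4741393595}$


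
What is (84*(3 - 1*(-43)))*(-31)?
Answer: -119784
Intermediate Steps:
(84*(3 - 1*(-43)))*(-31) = (84*(3 + 43))*(-31) = (84*46)*(-31) = 3864*(-31) = -119784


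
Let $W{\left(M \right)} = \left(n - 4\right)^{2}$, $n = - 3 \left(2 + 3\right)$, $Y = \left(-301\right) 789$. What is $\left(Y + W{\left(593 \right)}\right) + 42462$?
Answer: $-194666$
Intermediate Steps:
$Y = -237489$
$n = -15$ ($n = \left(-3\right) 5 = -15$)
$W{\left(M \right)} = 361$ ($W{\left(M \right)} = \left(-15 - 4\right)^{2} = \left(-19\right)^{2} = 361$)
$\left(Y + W{\left(593 \right)}\right) + 42462 = \left(-237489 + 361\right) + 42462 = -237128 + 42462 = -194666$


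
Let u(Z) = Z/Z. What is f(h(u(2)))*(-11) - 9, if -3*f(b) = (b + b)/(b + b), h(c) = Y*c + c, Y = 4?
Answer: -16/3 ≈ -5.3333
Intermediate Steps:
u(Z) = 1
h(c) = 5*c (h(c) = 4*c + c = 5*c)
f(b) = -⅓ (f(b) = -(b + b)/(3*(b + b)) = -2*b/(3*(2*b)) = -2*b*1/(2*b)/3 = -⅓*1 = -⅓)
f(h(u(2)))*(-11) - 9 = -⅓*(-11) - 9 = 11/3 - 9 = -16/3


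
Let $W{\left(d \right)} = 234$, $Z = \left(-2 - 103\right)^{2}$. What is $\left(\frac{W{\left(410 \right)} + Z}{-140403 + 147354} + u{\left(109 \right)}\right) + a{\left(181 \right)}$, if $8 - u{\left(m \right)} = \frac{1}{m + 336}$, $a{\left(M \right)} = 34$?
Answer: $\frac{44972498}{1031065} \approx 43.617$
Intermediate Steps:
$Z = 11025$ ($Z = \left(-105\right)^{2} = 11025$)
$u{\left(m \right)} = 8 - \frac{1}{336 + m}$ ($u{\left(m \right)} = 8 - \frac{1}{m + 336} = 8 - \frac{1}{336 + m}$)
$\left(\frac{W{\left(410 \right)} + Z}{-140403 + 147354} + u{\left(109 \right)}\right) + a{\left(181 \right)} = \left(\frac{234 + 11025}{-140403 + 147354} + \frac{2687 + 8 \cdot 109}{336 + 109}\right) + 34 = \left(\frac{11259}{6951} + \frac{2687 + 872}{445}\right) + 34 = \left(11259 \cdot \frac{1}{6951} + \frac{1}{445} \cdot 3559\right) + 34 = \left(\frac{3753}{2317} + \frac{3559}{445}\right) + 34 = \frac{9916288}{1031065} + 34 = \frac{44972498}{1031065}$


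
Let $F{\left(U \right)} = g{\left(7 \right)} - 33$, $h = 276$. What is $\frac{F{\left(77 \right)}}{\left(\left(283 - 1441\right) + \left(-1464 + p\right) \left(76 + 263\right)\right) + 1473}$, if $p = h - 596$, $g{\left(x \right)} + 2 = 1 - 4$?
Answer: $\frac{38}{604461} \approx 6.2866 \cdot 10^{-5}$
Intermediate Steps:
$g{\left(x \right)} = -5$ ($g{\left(x \right)} = -2 + \left(1 - 4\right) = -2 - 3 = -5$)
$p = -320$ ($p = 276 - 596 = -320$)
$F{\left(U \right)} = -38$ ($F{\left(U \right)} = -5 - 33 = -38$)
$\frac{F{\left(77 \right)}}{\left(\left(283 - 1441\right) + \left(-1464 + p\right) \left(76 + 263\right)\right) + 1473} = - \frac{38}{\left(\left(283 - 1441\right) + \left(-1464 - 320\right) \left(76 + 263\right)\right) + 1473} = - \frac{38}{\left(-1158 - 604776\right) + 1473} = - \frac{38}{-605934 + 1473} = - \frac{38}{-604461} = \left(-38\right) \left(- \frac{1}{604461}\right) = \frac{38}{604461}$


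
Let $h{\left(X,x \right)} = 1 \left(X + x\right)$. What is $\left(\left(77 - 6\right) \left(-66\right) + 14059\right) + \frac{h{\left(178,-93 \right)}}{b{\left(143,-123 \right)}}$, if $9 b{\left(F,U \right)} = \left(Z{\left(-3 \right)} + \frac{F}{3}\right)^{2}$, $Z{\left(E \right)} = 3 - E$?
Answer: $\frac{242964418}{25921} \approx 9373.3$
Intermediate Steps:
$h{\left(X,x \right)} = X + x$
$b{\left(F,U \right)} = \frac{\left(6 + \frac{F}{3}\right)^{2}}{9}$ ($b{\left(F,U \right)} = \frac{\left(\left(3 - -3\right) + \frac{F}{3}\right)^{2}}{9} = \frac{\left(\left(3 + 3\right) + F \frac{1}{3}\right)^{2}}{9} = \frac{\left(6 + \frac{F}{3}\right)^{2}}{9}$)
$\left(\left(77 - 6\right) \left(-66\right) + 14059\right) + \frac{h{\left(178,-93 \right)}}{b{\left(143,-123 \right)}} = \left(\left(77 - 6\right) \left(-66\right) + 14059\right) + \frac{178 - 93}{\frac{1}{81} \left(18 + 143\right)^{2}} = \left(71 \left(-66\right) + 14059\right) + \frac{85}{\frac{1}{81} \cdot 161^{2}} = \left(-4686 + 14059\right) + \frac{85}{\frac{1}{81} \cdot 25921} = 9373 + \frac{85}{\frac{25921}{81}} = 9373 + 85 \cdot \frac{81}{25921} = 9373 + \frac{6885}{25921} = \frac{242964418}{25921}$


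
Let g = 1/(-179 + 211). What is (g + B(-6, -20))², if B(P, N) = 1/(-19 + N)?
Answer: 49/1557504 ≈ 3.1461e-5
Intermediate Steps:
g = 1/32 ≈ 0.031250
(g + B(-6, -20))² = (1/32 + 1/(-19 - 20))² = (1/32 + 1/(-39))² = (1/32 - 1/39)² = (7/1248)² = 49/1557504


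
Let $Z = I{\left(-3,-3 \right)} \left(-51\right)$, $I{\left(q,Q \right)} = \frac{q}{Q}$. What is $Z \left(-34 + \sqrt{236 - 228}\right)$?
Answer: $1734 - 102 \sqrt{2} \approx 1589.8$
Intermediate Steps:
$Z = -51$ ($Z = - \frac{3}{-3} \left(-51\right) = \left(-3\right) \left(- \frac{1}{3}\right) \left(-51\right) = 1 \left(-51\right) = -51$)
$Z \left(-34 + \sqrt{236 - 228}\right) = - 51 \left(-34 + \sqrt{236 - 228}\right) = - 51 \left(-34 + \sqrt{8}\right) = - 51 \left(-34 + 2 \sqrt{2}\right) = 1734 - 102 \sqrt{2}$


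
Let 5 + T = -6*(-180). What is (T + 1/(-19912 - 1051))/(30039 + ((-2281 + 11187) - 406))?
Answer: 22535224/807893057 ≈ 0.027894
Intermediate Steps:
T = 1075 (T = -5 - 6*(-180) = -5 + 1080 = 1075)
(T + 1/(-19912 - 1051))/(30039 + ((-2281 + 11187) - 406)) = (1075 + 1/(-19912 - 1051))/(30039 + ((-2281 + 11187) - 406)) = (1075 + 1/(-20963))/(30039 + (8906 - 406)) = (1075 - 1/20963)/(30039 + 8500) = (22535224/20963)/38539 = (22535224/20963)*(1/38539) = 22535224/807893057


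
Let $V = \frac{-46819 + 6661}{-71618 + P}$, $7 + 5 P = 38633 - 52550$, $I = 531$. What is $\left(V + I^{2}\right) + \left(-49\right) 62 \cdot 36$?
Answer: $\frac{32103606546}{186007} \approx 1.7259 \cdot 10^{5}$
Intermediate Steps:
$P = - \frac{13924}{5}$ ($P = - \frac{7}{5} + \frac{38633 - 52550}{5} = - \frac{7}{5} + \frac{1}{5} \left(-13917\right) = - \frac{7}{5} - \frac{13917}{5} = - \frac{13924}{5} \approx -2784.8$)
$V = \frac{100395}{186007}$ ($V = \frac{-46819 + 6661}{-71618 - \frac{13924}{5}} = - \frac{40158}{- \frac{372014}{5}} = \left(-40158\right) \left(- \frac{5}{372014}\right) = \frac{100395}{186007} \approx 0.53974$)
$\left(V + I^{2}\right) + \left(-49\right) 62 \cdot 36 = \left(\frac{100395}{186007} + 531^{2}\right) + \left(-49\right) 62 \cdot 36 = \left(\frac{100395}{186007} + 281961\right) - 109368 = \frac{52446820122}{186007} - 109368 = \frac{32103606546}{186007}$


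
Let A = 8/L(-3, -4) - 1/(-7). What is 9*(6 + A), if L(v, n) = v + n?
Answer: 45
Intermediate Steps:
L(v, n) = n + v
A = -1 (A = 8/(-4 - 3) - 1/(-7) = 8/(-7) - 1*(-⅐) = 8*(-⅐) + ⅐ = -8/7 + ⅐ = -1)
9*(6 + A) = 9*(6 - 1) = 9*5 = 45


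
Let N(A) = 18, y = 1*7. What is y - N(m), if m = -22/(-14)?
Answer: -11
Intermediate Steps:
y = 7
m = 11/7 (m = -22*(-1/14) = 11/7 ≈ 1.5714)
y - N(m) = 7 - 1*18 = 7 - 18 = -11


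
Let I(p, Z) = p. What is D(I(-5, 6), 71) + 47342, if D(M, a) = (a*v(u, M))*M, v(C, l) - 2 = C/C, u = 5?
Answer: 46277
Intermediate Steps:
v(C, l) = 3 (v(C, l) = 2 + C/C = 2 + 1 = 3)
D(M, a) = 3*M*a (D(M, a) = (a*3)*M = (3*a)*M = 3*M*a)
D(I(-5, 6), 71) + 47342 = 3*(-5)*71 + 47342 = -1065 + 47342 = 46277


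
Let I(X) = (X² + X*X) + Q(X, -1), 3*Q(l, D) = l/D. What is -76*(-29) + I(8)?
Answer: 6988/3 ≈ 2329.3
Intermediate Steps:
Q(l, D) = l/(3*D) (Q(l, D) = (l/D)/3 = l/(3*D))
I(X) = 2*X² - X/3 (I(X) = (X² + X*X) + (⅓)*X/(-1) = (X² + X²) + (⅓)*X*(-1) = 2*X² - X/3)
-76*(-29) + I(8) = -76*(-29) + (⅓)*8*(-1 + 6*8) = 2204 + (⅓)*8*(-1 + 48) = 2204 + (⅓)*8*47 = 2204 + 376/3 = 6988/3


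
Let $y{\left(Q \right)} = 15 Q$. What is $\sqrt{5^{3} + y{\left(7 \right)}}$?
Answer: $\sqrt{230} \approx 15.166$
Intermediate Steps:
$\sqrt{5^{3} + y{\left(7 \right)}} = \sqrt{5^{3} + 15 \cdot 7} = \sqrt{125 + 105} = \sqrt{230}$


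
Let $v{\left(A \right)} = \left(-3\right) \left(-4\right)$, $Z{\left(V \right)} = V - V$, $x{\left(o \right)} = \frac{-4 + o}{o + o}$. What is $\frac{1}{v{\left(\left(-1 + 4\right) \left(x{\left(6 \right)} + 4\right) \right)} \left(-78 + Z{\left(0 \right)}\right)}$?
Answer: $- \frac{1}{936} \approx -0.0010684$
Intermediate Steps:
$x{\left(o \right)} = \frac{-4 + o}{2 o}$
$Z{\left(V \right)} = 0$
$v{\left(A \right)} = 12$
$\frac{1}{v{\left(\left(-1 + 4\right) \left(x{\left(6 \right)} + 4\right) \right)} \left(-78 + Z{\left(0 \right)}\right)} = \frac{1}{12 \left(-78 + 0\right)} = \frac{1}{12 \left(-78\right)} = \frac{1}{-936} = - \frac{1}{936}$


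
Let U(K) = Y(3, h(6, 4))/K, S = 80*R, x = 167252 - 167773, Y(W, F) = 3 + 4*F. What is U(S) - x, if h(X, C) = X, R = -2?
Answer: 83333/160 ≈ 520.83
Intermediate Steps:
x = -521
S = -160 (S = 80*(-2) = -160)
U(K) = 27/K (U(K) = (3 + 4*6)/K = (3 + 24)/K = 27/K)
U(S) - x = 27/(-160) - 1*(-521) = 27*(-1/160) + 521 = -27/160 + 521 = 83333/160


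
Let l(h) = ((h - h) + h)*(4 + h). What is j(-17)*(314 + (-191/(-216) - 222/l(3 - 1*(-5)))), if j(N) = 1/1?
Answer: 135031/432 ≈ 312.57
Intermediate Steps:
j(N) = 1
l(h) = h*(4 + h) (l(h) = (0 + h)*(4 + h) = h*(4 + h))
j(-17)*(314 + (-191/(-216) - 222/l(3 - 1*(-5)))) = 1*(314 + (-191/(-216) - 222*1/((3 - 1*(-5))*(4 + (3 - 1*(-5)))))) = 1*(314 + (-191*(-1/216) - 222*1/((3 + 5)*(4 + (3 + 5))))) = 1*(314 + (191/216 - 222*1/(8*(4 + 8)))) = 1*(314 + (191/216 - 222/(8*12))) = 1*(314 + (191/216 - 222/96)) = 1*(314 + (191/216 - 222*1/96)) = 1*(314 + (191/216 - 37/16)) = 1*(314 - 617/432) = 1*(135031/432) = 135031/432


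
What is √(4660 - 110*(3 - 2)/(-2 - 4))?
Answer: √42105/3 ≈ 68.398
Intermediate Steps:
√(4660 - 110*(3 - 2)/(-2 - 4)) = √(4660 - 110/(-6)) = √(4660 - 110*(-1)/6) = √(4660 - 110*(-⅙)) = √(4660 + 55/3) = √(14035/3) = √42105/3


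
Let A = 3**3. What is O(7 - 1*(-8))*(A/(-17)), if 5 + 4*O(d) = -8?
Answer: 351/68 ≈ 5.1618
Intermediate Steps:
A = 27
O(d) = -13/4 (O(d) = -5/4 + (1/4)*(-8) = -5/4 - 2 = -13/4)
O(7 - 1*(-8))*(A/(-17)) = -351/(4*(-17)) = -351*(-1)/(4*17) = -13/4*(-27/17) = 351/68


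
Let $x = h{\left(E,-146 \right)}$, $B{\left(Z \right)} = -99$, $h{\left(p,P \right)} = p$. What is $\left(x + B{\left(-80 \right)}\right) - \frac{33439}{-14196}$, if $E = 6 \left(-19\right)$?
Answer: $- \frac{427187}{2028} \approx -210.64$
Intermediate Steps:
$E = -114$
$x = -114$
$\left(x + B{\left(-80 \right)}\right) - \frac{33439}{-14196} = \left(-114 - 99\right) - \frac{33439}{-14196} = -213 - - \frac{4777}{2028} = -213 + \frac{4777}{2028} = - \frac{427187}{2028}$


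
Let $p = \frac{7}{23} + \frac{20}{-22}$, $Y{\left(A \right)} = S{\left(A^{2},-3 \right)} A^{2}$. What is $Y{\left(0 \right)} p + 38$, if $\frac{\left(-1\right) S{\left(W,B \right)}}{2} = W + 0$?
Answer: $38$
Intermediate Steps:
$S{\left(W,B \right)} = - 2 W$ ($S{\left(W,B \right)} = - 2 \left(W + 0\right) = - 2 W$)
$Y{\left(A \right)} = - 2 A^{4}$ ($Y{\left(A \right)} = - 2 A^{2} A^{2} = - 2 A^{4}$)
$p = - \frac{153}{253}$ ($p = 7 \cdot \frac{1}{23} + 20 \left(- \frac{1}{22}\right) = \frac{7}{23} - \frac{10}{11} = - \frac{153}{253} \approx -0.60474$)
$Y{\left(0 \right)} p + 38 = - 2 \cdot 0^{4} \left(- \frac{153}{253}\right) + 38 = \left(-2\right) 0 \left(- \frac{153}{253}\right) + 38 = 0 \left(- \frac{153}{253}\right) + 38 = 0 + 38 = 38$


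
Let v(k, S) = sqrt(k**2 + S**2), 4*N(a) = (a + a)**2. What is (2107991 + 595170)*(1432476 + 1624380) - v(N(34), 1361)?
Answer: 8263173921816 - sqrt(3188657) ≈ 8.2632e+12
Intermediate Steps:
N(a) = a**2 (N(a) = (a + a)**2/4 = (2*a)**2/4 = (4*a**2)/4 = a**2)
v(k, S) = sqrt(S**2 + k**2)
(2107991 + 595170)*(1432476 + 1624380) - v(N(34), 1361) = (2107991 + 595170)*(1432476 + 1624380) - sqrt(1361**2 + (34**2)**2) = 2703161*3056856 - sqrt(1852321 + 1156**2) = 8263173921816 - sqrt(1852321 + 1336336) = 8263173921816 - sqrt(3188657)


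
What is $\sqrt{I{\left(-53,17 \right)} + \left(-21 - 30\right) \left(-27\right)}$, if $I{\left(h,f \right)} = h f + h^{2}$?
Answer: $3 \sqrt{365} \approx 57.315$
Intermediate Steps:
$I{\left(h,f \right)} = h^{2} + f h$ ($I{\left(h,f \right)} = f h + h^{2} = h^{2} + f h$)
$\sqrt{I{\left(-53,17 \right)} + \left(-21 - 30\right) \left(-27\right)} = \sqrt{- 53 \left(17 - 53\right) + \left(-21 - 30\right) \left(-27\right)} = \sqrt{\left(-53\right) \left(-36\right) - -1377} = \sqrt{1908 + 1377} = \sqrt{3285} = 3 \sqrt{365}$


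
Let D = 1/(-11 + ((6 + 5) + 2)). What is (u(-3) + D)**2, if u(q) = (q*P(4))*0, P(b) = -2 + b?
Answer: 1/4 ≈ 0.25000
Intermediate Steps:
u(q) = 0 (u(q) = (q*(-2 + 4))*0 = (q*2)*0 = (2*q)*0 = 0)
D = 1/2 (D = 1/(-11 + (11 + 2)) = 1/(-11 + 13) = 1/2 ≈ 0.50000)
(u(-3) + D)**2 = (0 + 1/2)**2 = (1/2)**2 = 1/4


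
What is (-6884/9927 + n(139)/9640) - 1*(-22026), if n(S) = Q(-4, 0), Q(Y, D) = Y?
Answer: 526934965453/23924070 ≈ 22025.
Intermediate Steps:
n(S) = -4
(-6884/9927 + n(139)/9640) - 1*(-22026) = (-6884/9927 - 4/9640) - 1*(-22026) = (-6884*1/9927 - 4*1/9640) + 22026 = (-6884/9927 - 1/2410) + 22026 = -16600367/23924070 + 22026 = 526934965453/23924070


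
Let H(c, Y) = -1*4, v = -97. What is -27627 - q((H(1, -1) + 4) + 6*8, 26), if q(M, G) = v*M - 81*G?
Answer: -20865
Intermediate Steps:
H(c, Y) = -4
q(M, G) = -97*M - 81*G
-27627 - q((H(1, -1) + 4) + 6*8, 26) = -27627 - (-97*((-4 + 4) + 6*8) - 81*26) = -27627 - (-97*(0 + 48) - 2106) = -27627 - (-97*48 - 2106) = -27627 - (-4656 - 2106) = -27627 - 1*(-6762) = -27627 + 6762 = -20865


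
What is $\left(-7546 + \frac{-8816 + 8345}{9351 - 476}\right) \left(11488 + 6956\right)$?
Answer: $- \frac{1235217200124}{8875} \approx -1.3918 \cdot 10^{8}$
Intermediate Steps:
$\left(-7546 + \frac{-8816 + 8345}{9351 - 476}\right) \left(11488 + 6956\right) = \left(-7546 - \frac{471}{8875}\right) 18444 = \left(- \frac{66971221}{8875}\right) 18444 = - \frac{1235217200124}{8875}$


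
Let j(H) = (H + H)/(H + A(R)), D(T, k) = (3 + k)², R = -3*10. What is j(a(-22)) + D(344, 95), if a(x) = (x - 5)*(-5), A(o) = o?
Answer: 67246/7 ≈ 9606.6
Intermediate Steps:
R = -30
a(x) = 25 - 5*x (a(x) = (-5 + x)*(-5) = 25 - 5*x)
j(H) = 2*H/(-30 + H) (j(H) = (H + H)/(H - 30) = (2*H)/(-30 + H) = 2*H/(-30 + H))
j(a(-22)) + D(344, 95) = 2*(25 - 5*(-22))/(-30 + (25 - 5*(-22))) + (3 + 95)² = 2*(25 + 110)/(-30 + (25 + 110)) + 98² = 2*135/(-30 + 135) + 9604 = 2*135/105 + 9604 = 2*135*(1/105) + 9604 = 18/7 + 9604 = 67246/7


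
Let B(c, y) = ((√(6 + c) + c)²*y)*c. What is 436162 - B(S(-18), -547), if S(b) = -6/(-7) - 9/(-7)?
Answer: 154723486/343 + 246150*√399/343 ≈ 4.6542e+5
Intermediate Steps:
S(b) = 15/7 (S(b) = -6*(-⅐) - 9*(-⅐) = 6/7 + 9/7 = 15/7)
B(c, y) = c*y*(c + √(6 + c))² (B(c, y) = ((c + √(6 + c))²*y)*c = (y*(c + √(6 + c))²)*c = c*y*(c + √(6 + c))²)
436162 - B(S(-18), -547) = 436162 - 15*(-547)*(15/7 + √(6 + 15/7))²/7 = 436162 - 15*(-547)*(15/7 + √(57/7))²/7 = 436162 - 15*(-547)*(15/7 + √399/7)²/7 = 436162 - (-8205)*(15/7 + √399/7)²/7 = 436162 + 8205*(15/7 + √399/7)²/7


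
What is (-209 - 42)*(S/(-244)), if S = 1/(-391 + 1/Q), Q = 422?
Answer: -52961/20130122 ≈ -0.0026309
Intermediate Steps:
S = -422/165001 (S = 1/(-391 + 1/422) = 1/(-165001/422) = -422/165001 ≈ -0.0025576)
(-209 - 42)*(S/(-244)) = (-209 - 42)*(-422/165001/(-244)) = -(-105922)*(-1)/(165001*244) = -251*211/20130122 = -52961/20130122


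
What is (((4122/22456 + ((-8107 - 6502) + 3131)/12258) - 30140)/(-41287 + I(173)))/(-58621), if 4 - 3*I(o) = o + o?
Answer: -691392821101/55671743747986884 ≈ -1.2419e-5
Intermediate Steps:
I(o) = 4/3 - 2*o/3 (I(o) = 4/3 - (o + o)/3 = 4/3 - 2*o/3)
(((4122/22456 + ((-8107 - 6502) + 3131)/12258) - 30140)/(-41287 + I(173)))/(-58621) = (((4122/22456 + ((-8107 - 6502) + 3131)/12258) - 30140)/(-41287 + (4/3 - ⅔*173)))/(-58621) = (((4122*(1/22456) + (-14609 + 3131)*(1/12258)) - 30140)/(-41287 + (4/3 - 346/3)))*(-1/58621) = (((2061/11228 - 11478*1/12258) - 30140)/(-41287 - 114))*(-1/58621) = (((2061/11228 - 1913/2043) - 30140)/(-41401))*(-1/58621) = ((-17268541/22938804 - 30140)*(-1/41401))*(-1/58621) = -691392821101/22938804*(-1/41401)*(-1/58621) = (691392821101/949689424404)*(-1/58621) = -691392821101/55671743747986884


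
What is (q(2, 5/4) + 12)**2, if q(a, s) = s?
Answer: 2809/16 ≈ 175.56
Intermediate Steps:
(q(2, 5/4) + 12)**2 = (5/4 + 12)**2 = (53/4)**2 = 2809/16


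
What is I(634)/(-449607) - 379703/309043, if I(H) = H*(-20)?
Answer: -166798461481/138947896101 ≈ -1.2004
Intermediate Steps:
I(H) = -20*H
I(634)/(-449607) - 379703/309043 = -20*634/(-449607) - 379703/309043 = -12680*(-1/449607) - 379703*1/309043 = 12680/449607 - 379703/309043 = -166798461481/138947896101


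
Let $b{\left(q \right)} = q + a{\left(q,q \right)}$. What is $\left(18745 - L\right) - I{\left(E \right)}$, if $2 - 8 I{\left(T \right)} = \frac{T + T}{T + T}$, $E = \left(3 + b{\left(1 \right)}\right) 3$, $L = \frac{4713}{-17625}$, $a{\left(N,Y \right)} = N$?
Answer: $\frac{881021693}{47000} \approx 18745.0$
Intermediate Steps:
$L = - \frac{1571}{5875}$ ($L = 4713 \left(- \frac{1}{17625}\right) = - \frac{1571}{5875} \approx -0.2674$)
$b{\left(q \right)} = 2 q$ ($b{\left(q \right)} = q + q = 2 q$)
$E = 15$ ($E = \left(3 + 2 \cdot 1\right) 3 = \left(3 + 2\right) 3 = 5 \cdot 3 = 15$)
$I{\left(T \right)} = \frac{1}{8}$ ($I{\left(T \right)} = \frac{1}{4} - \frac{\left(T + T\right) \frac{1}{T + T}}{8} = \frac{1}{4} - \frac{2 T \frac{1}{2 T}}{8} = \frac{1}{4} - \frac{1}{8} = \frac{1}{8}$)
$\left(18745 - L\right) - I{\left(E \right)} = \left(18745 - - \frac{1571}{5875}\right) - \frac{1}{8} = \left(18745 + \frac{1571}{5875}\right) - \frac{1}{8} = \frac{110128446}{5875} - \frac{1}{8} = \frac{881021693}{47000}$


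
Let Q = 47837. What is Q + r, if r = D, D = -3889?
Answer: 43948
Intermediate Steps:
r = -3889
Q + r = 47837 - 3889 = 43948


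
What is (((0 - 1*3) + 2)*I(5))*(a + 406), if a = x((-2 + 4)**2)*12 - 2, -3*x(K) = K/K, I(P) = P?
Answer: -2000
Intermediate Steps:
x(K) = -1/3 (x(K) = -K/(3*K) = -1/3*1 = -1/3)
a = -6 (a = -1/3*12 - 2 = -4 - 2 = -6)
(((0 - 1*3) + 2)*I(5))*(a + 406) = (((0 - 1*3) + 2)*5)*(-6 + 406) = (((0 - 3) + 2)*5)*400 = ((-3 + 2)*5)*400 = -1*5*400 = -5*400 = -2000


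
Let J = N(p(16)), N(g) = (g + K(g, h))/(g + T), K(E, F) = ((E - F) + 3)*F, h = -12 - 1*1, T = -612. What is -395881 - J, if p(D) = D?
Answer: -58986369/149 ≈ -3.9588e+5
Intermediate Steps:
h = -13 (h = -12 - 1 = -13)
K(E, F) = F*(3 + E - F) (K(E, F) = (3 + E - F)*F = F*(3 + E - F))
N(g) = (-208 - 12*g)/(-612 + g) (N(g) = (g - 13*(3 + g - 1*(-13)))/(g - 612) = (g - 13*(3 + g + 13))/(-612 + g) = (g - 13*(16 + g))/(-612 + g) = (g + (-208 - 13*g))/(-612 + g) = (-208 - 12*g)/(-612 + g))
J = 100/149 (J = 4*(-52 - 3*16)/(-612 + 16) = 4*(-52 - 48)/(-596) = 4*(-1/596)*(-100) = 100/149 ≈ 0.67114)
-395881 - J = -395881 - 1*100/149 = -395881 - 100/149 = -58986369/149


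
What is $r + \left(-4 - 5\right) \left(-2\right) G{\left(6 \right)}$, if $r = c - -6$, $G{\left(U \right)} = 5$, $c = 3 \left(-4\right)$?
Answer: $84$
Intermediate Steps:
$c = -12$
$r = -6$ ($r = -12 - -6 = -12 + 6 = -6$)
$r + \left(-4 - 5\right) \left(-2\right) G{\left(6 \right)} = -6 + \left(-4 - 5\right) \left(-2\right) 5 = -6 + \left(-9\right) \left(-2\right) 5 = -6 + 18 \cdot 5 = -6 + 90 = 84$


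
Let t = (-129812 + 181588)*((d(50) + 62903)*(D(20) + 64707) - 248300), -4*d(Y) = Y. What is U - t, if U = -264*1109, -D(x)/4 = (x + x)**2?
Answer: -189847478024072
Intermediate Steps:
D(x) = -16*x**2 (D(x) = -4*(x + x)**2 = -4*4*x**2 = -16*x**2)
d(Y) = -Y/4
t = 189847477731296 (t = (-129812 + 181588)*((-1/4*50 + 62903)*(-16*20**2 + 64707) - 248300) = 51776*((-25/2 + 62903)*(-16*400 + 64707) - 248300) = 51776*(125781*(-6400 + 64707)/2 - 248300) = 51776*((125781/2)*58307 - 248300) = 51776*(7333912767/2 - 248300) = 51776*(7333416167/2) = 189847477731296)
U = -292776
U - t = -292776 - 1*189847477731296 = -292776 - 189847477731296 = -189847478024072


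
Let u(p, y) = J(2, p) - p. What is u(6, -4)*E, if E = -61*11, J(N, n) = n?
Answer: 0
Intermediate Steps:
u(p, y) = 0 (u(p, y) = p - p = 0)
E = -671
u(6, -4)*E = 0*(-671) = 0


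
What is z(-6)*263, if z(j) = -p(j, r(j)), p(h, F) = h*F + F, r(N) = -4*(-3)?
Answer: 15780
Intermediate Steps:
r(N) = 12
p(h, F) = F + F*h (p(h, F) = F*h + F = F + F*h)
z(j) = -12 - 12*j (z(j) = -12*(1 + j) = -(12 + 12*j) = -12 - 12*j)
z(-6)*263 = (-12 - 12*(-6))*263 = (-12 + 72)*263 = 60*263 = 15780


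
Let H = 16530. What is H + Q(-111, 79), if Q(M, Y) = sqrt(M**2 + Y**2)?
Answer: 16530 + sqrt(18562) ≈ 16666.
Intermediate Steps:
H + Q(-111, 79) = 16530 + sqrt((-111)**2 + 79**2) = 16530 + sqrt(12321 + 6241) = 16530 + sqrt(18562)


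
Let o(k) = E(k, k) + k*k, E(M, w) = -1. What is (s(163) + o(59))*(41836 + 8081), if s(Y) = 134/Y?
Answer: 28321607958/163 ≈ 1.7375e+8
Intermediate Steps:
o(k) = -1 + k² (o(k) = -1 + k*k = -1 + k²)
(s(163) + o(59))*(41836 + 8081) = (134/163 + (-1 + 59²))*(41836 + 8081) = (134*(1/163) + (-1 + 3481))*49917 = (134/163 + 3480)*49917 = (567374/163)*49917 = 28321607958/163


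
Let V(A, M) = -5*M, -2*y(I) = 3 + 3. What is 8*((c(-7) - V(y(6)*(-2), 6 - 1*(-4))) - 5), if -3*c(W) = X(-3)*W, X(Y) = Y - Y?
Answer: 360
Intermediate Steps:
X(Y) = 0
y(I) = -3 (y(I) = -(3 + 3)/2 = -½*6 = -3)
c(W) = 0 (c(W) = -0*W = -⅓*0 = 0)
8*((c(-7) - V(y(6)*(-2), 6 - 1*(-4))) - 5) = 8*((0 - (-5)*(6 - 1*(-4))) - 5) = 8*((0 - (-5)*(6 + 4)) - 5) = 8*((0 - (-5)*10) - 5) = 8*((0 - 1*(-50)) - 5) = 8*((0 + 50) - 5) = 8*(50 - 5) = 8*45 = 360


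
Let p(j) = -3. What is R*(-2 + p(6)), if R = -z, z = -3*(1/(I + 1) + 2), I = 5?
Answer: -65/2 ≈ -32.500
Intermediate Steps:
z = -13/2 (z = -3*(1/(5 + 1) + 2) = -3*(1/6 + 2) = -3*(⅙ + 2) = -3*13/6 = -13/2 ≈ -6.5000)
R = 13/2 (R = -1*(-13/2) = 13/2 ≈ 6.5000)
R*(-2 + p(6)) = 13*(-2 - 3)/2 = (13/2)*(-5) = -65/2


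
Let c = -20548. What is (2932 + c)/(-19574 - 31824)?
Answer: 8808/25699 ≈ 0.34274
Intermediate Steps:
(2932 + c)/(-19574 - 31824) = (2932 - 20548)/(-19574 - 31824) = -17616/(-51398) = -17616*(-1/51398) = 8808/25699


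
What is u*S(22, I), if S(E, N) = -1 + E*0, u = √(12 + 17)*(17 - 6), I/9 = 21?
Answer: -11*√29 ≈ -59.237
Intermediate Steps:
I = 189 (I = 9*21 = 189)
u = 11*√29 (u = √29*11 = 11*√29 ≈ 59.237)
S(E, N) = -1 (S(E, N) = -1 + 0 = -1)
u*S(22, I) = (11*√29)*(-1) = -11*√29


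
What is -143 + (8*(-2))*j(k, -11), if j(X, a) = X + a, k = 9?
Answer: -111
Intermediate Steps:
-143 + (8*(-2))*j(k, -11) = -143 + (8*(-2))*(9 - 11) = -143 - 16*(-2) = -143 + 32 = -111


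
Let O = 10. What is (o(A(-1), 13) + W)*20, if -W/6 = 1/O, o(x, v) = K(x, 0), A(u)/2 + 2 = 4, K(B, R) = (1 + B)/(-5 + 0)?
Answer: -32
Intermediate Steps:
K(B, R) = -⅕ - B/5 (K(B, R) = (1 + B)/(-5) = (1 + B)*(-⅕) = -⅕ - B/5)
A(u) = 4 (A(u) = -4 + 2*4 = -4 + 8 = 4)
o(x, v) = -⅕ - x/5
W = -⅗ (W = -6/10 = -6*⅒ = -⅗ ≈ -0.60000)
(o(A(-1), 13) + W)*20 = ((-⅕ - ⅕*4) - ⅗)*20 = ((-⅕ - ⅘) - ⅗)*20 = (-1 - ⅗)*20 = -8/5*20 = -32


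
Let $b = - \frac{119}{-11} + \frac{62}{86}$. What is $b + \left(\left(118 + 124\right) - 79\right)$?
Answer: $\frac{82557}{473} \approx 174.54$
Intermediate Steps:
$b = \frac{5458}{473}$ ($b = \left(-119\right) \left(- \frac{1}{11}\right) + 62 \cdot \frac{1}{86} = \frac{119}{11} + \frac{31}{43} = \frac{5458}{473} \approx 11.539$)
$b + \left(\left(118 + 124\right) - 79\right) = \frac{5458}{473} + \left(\left(118 + 124\right) - 79\right) = \frac{5458}{473} + \left(242 - 79\right) = \frac{5458}{473} + 163 = \frac{82557}{473}$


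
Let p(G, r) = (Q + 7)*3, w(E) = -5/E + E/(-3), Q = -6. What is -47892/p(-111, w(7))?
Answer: -15964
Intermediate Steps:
w(E) = -5/E - E/3 (w(E) = -5/E + E*(-⅓) = -5/E - E/3)
p(G, r) = 3 (p(G, r) = (-6 + 7)*3 = 1*3 = 3)
-47892/p(-111, w(7)) = -47892/3 = -47892*⅓ = -15964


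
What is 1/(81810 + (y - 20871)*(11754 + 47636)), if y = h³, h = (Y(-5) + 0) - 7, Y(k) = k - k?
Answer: -1/1259817650 ≈ -7.9377e-10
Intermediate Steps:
Y(k) = 0
h = -7 (h = (0 + 0) - 7 = 0 - 7 = -7)
y = -343 (y = (-7)³ = -343)
1/(81810 + (y - 20871)*(11754 + 47636)) = 1/(81810 + (-343 - 20871)*(11754 + 47636)) = 1/(81810 - 21214*59390) = 1/(81810 - 1259899460) = 1/(-1259817650) = -1/1259817650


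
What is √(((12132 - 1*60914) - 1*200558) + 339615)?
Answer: 5*√3611 ≈ 300.46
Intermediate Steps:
√(((12132 - 1*60914) - 1*200558) + 339615) = √(((12132 - 60914) - 200558) + 339615) = √((-48782 - 200558) + 339615) = √(-249340 + 339615) = √90275 = 5*√3611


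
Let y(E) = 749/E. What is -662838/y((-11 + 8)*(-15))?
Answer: -29827710/749 ≈ -39823.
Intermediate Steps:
-662838/y((-11 + 8)*(-15)) = -662838/(749/(((-11 + 8)*(-15)))) = -662838/(749/((-3*(-15)))) = -662838/(749/45) = -662838/(749*(1/45)) = -662838/749/45 = -662838*45/749 = -29827710/749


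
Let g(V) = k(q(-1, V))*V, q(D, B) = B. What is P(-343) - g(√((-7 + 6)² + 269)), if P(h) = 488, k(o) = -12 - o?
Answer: 758 + 36*√30 ≈ 955.18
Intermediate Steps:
g(V) = V*(-12 - V) (g(V) = (-12 - V)*V = V*(-12 - V))
P(-343) - g(√((-7 + 6)² + 269)) = 488 - (-1)*√((-7 + 6)² + 269)*(12 + √((-7 + 6)² + 269)) = 488 - (-1)*√((-1)² + 269)*(12 + √((-1)² + 269)) = 488 - (-1)*√(1 + 269)*(12 + √(1 + 269)) = 488 - (-1)*√270*(12 + √270) = 488 - (-1)*3*√30*(12 + 3*√30) = 488 - (-3)*√30*(12 + 3*√30) = 488 + 3*√30*(12 + 3*√30)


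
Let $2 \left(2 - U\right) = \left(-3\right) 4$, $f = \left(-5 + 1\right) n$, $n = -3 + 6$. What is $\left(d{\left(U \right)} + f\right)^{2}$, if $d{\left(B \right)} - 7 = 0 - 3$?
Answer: $64$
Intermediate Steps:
$n = 3$
$f = -12$ ($f = \left(-5 + 1\right) 3 = \left(-4\right) 3 = -12$)
$U = 8$ ($U = 2 - \frac{\left(-3\right) 4}{2} = 2 - -6 = 2 + 6 = 8$)
$d{\left(B \right)} = 4$ ($d{\left(B \right)} = 7 + \left(0 - 3\right) = 7 - 3 = 4$)
$\left(d{\left(U \right)} + f\right)^{2} = \left(4 - 12\right)^{2} = \left(-8\right)^{2} = 64$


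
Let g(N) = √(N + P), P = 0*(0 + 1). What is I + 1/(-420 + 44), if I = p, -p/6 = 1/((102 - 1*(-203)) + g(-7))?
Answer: (-√7 + 2561*I)/(376*(√7 - 305*I)) ≈ -0.02233 + 0.00017063*I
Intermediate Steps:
P = 0 (P = 0*1 = 0)
g(N) = √N (g(N) = √(N + 0) = √N)
p = -6/(305 + I*√7) (p = -6/((102 - 1*(-203)) + √(-7)) = -6/((102 + 203) + I*√7) = -6/(305 + I*√7) ≈ -0.019671 + 0.00017063*I)
I = -915/46516 + 3*I*√7/46516 ≈ -0.019671 + 0.00017063*I
I + 1/(-420 + 44) = (-915/46516 + 3*I*√7/46516) + 1/(-420 + 44) = (-915/46516 + 3*I*√7/46516) + 1/(-376) = (-915/46516 + 3*I*√7/46516) - 1/376 = -97639/4372504 + 3*I*√7/46516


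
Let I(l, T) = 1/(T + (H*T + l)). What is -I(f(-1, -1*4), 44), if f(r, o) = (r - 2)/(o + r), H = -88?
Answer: 5/19137 ≈ 0.00026127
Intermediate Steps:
f(r, o) = (-2 + r)/(o + r)
I(l, T) = 1/(l - 87*T) (I(l, T) = 1/(T + (-88*T + l)) = 1/(T + (l - 88*T)) = 1/(l - 87*T))
-I(f(-1, -1*4), 44) = -1/((-2 - 1)/(-1*4 - 1) - 87*44) = -1/(-3/(-4 - 1) - 3828) = -1/(-3/(-5) - 3828) = -1/(-⅕*(-3) - 3828) = -1/(⅗ - 3828) = -1/(-19137/5) = -1*(-5/19137) = 5/19137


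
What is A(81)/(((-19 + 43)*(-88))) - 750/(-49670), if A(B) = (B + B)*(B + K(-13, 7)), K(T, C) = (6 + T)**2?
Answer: -8703885/874192 ≈ -9.9565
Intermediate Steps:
A(B) = 2*B*(49 + B) (A(B) = (B + B)*(B + (6 - 13)**2) = (2*B)*(B + (-7)**2) = (2*B)*(B + 49) = (2*B)*(49 + B) = 2*B*(49 + B))
A(81)/(((-19 + 43)*(-88))) - 750/(-49670) = (2*81*(49 + 81))/(((-19 + 43)*(-88))) - 750/(-49670) = (2*81*130)/((24*(-88))) - 750*(-1/49670) = 21060/(-2112) + 75/4967 = 21060*(-1/2112) + 75/4967 = -1755/176 + 75/4967 = -8703885/874192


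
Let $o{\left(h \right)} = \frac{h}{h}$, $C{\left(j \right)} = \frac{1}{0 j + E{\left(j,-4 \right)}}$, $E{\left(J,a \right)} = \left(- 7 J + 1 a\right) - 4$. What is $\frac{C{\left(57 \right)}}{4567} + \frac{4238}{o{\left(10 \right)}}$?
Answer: $\frac{7877463021}{1858769} \approx 4238.0$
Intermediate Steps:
$E{\left(J,a \right)} = -4 + a - 7 J$ ($E{\left(J,a \right)} = \left(- 7 J + a\right) - 4 = \left(a - 7 J\right) - 4 = -4 + a - 7 J$)
$C{\left(j \right)} = \frac{1}{-8 - 7 j}$ ($C{\left(j \right)} = \frac{1}{0 j - \left(8 + 7 j\right)} = \frac{1}{0 - \left(8 + 7 j\right)} = \frac{1}{-8 - 7 j}$)
$o{\left(h \right)} = 1$
$\frac{C{\left(57 \right)}}{4567} + \frac{4238}{o{\left(10 \right)}} = \frac{\left(-1\right) \frac{1}{8 + 7 \cdot 57}}{4567} + \frac{4238}{1} = - \frac{1}{8 + 399} \cdot \frac{1}{4567} + 4238 \cdot 1 = - \frac{1}{407} \cdot \frac{1}{4567} + 4238 = \left(-1\right) \frac{1}{407} \cdot \frac{1}{4567} + 4238 = \left(- \frac{1}{407}\right) \frac{1}{4567} + 4238 = - \frac{1}{1858769} + 4238 = \frac{7877463021}{1858769}$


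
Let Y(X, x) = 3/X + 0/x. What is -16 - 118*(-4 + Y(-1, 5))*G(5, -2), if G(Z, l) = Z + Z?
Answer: 8244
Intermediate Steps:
G(Z, l) = 2*Z
Y(X, x) = 3/X (Y(X, x) = 3/X + 0 = 3/X)
-16 - 118*(-4 + Y(-1, 5))*G(5, -2) = -16 - 118*(-4 + 3/(-1))*2*5 = -16 - 118*(-4 + 3*(-1))*10 = -16 - 118*(-4 - 3)*10 = -16 - (-826)*10 = -16 - 118*(-70) = -16 + 8260 = 8244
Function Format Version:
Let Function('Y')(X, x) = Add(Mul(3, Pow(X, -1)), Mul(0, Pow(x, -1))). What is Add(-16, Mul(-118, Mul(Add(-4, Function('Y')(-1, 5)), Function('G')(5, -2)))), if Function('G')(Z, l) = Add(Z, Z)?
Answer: 8244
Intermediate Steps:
Function('G')(Z, l) = Mul(2, Z)
Function('Y')(X, x) = Mul(3, Pow(X, -1)) (Function('Y')(X, x) = Add(Mul(3, Pow(X, -1)), 0) = Mul(3, Pow(X, -1)))
Add(-16, Mul(-118, Mul(Add(-4, Function('Y')(-1, 5)), Function('G')(5, -2)))) = Add(-16, Mul(-118, Mul(Add(-4, Mul(3, Pow(-1, -1))), Mul(2, 5)))) = Add(-16, Mul(-118, Mul(Add(-4, Mul(3, -1)), 10))) = Add(-16, Mul(-118, Mul(Add(-4, -3), 10))) = Add(-16, Mul(-118, Mul(-7, 10))) = Add(-16, Mul(-118, -70)) = Add(-16, 8260) = 8244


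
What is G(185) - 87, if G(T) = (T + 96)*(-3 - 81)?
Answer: -23691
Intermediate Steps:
G(T) = -8064 - 84*T (G(T) = (96 + T)*(-84) = -8064 - 84*T)
G(185) - 87 = (-8064 - 84*185) - 87 = (-8064 - 15540) - 87 = -23604 - 87 = -23691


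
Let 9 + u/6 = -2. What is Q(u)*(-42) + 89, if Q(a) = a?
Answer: 2861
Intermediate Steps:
u = -66 (u = -54 + 6*(-2) = -54 - 12 = -66)
Q(u)*(-42) + 89 = -66*(-42) + 89 = 2772 + 89 = 2861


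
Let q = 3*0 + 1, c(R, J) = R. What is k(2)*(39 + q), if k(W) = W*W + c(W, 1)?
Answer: 240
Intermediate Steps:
k(W) = W + W² (k(W) = W*W + W = W² + W = W + W²)
q = 1 (q = 0 + 1 = 1)
k(2)*(39 + q) = (2*(1 + 2))*(39 + 1) = (2*3)*40 = 6*40 = 240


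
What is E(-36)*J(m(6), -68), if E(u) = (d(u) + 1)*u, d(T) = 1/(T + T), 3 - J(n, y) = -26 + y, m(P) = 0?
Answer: -6887/2 ≈ -3443.5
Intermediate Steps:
J(n, y) = 29 - y (J(n, y) = 3 - (-26 + y) = 3 + (26 - y) = 29 - y)
d(T) = 1/(2*T)
E(u) = u*(1 + 1/(2*u)) (E(u) = (1/(2*u) + 1)*u = (1 + 1/(2*u))*u = u*(1 + 1/(2*u)))
E(-36)*J(m(6), -68) = (1/2 - 36)*(29 - 1*(-68)) = -71*(29 + 68)/2 = -71/2*97 = -6887/2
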